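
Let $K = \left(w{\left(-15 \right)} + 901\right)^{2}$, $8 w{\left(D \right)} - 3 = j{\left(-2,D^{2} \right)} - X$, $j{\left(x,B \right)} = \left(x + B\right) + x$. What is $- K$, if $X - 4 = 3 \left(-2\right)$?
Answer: $- \frac{13816089}{16} \approx -8.6351 \cdot 10^{5}$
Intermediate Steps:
$X = -2$ ($X = 4 + 3 \left(-2\right) = 4 - 6 = -2$)
$j{\left(x,B \right)} = B + 2 x$ ($j{\left(x,B \right)} = \left(B + x\right) + x = B + 2 x$)
$w{\left(D \right)} = \frac{1}{8} + \frac{D^{2}}{8}$ ($w{\left(D \right)} = \frac{3}{8} + \frac{\left(D^{2} + 2 \left(-2\right)\right) - -2}{8} = \frac{3}{8} + \frac{\left(D^{2} - 4\right) + 2}{8} = \frac{3}{8} + \frac{\left(-4 + D^{2}\right) + 2}{8} = \frac{3}{8} + \frac{-2 + D^{2}}{8} = \frac{3}{8} + \left(- \frac{1}{4} + \frac{D^{2}}{8}\right) = \frac{1}{8} + \frac{D^{2}}{8}$)
$K = \frac{13816089}{16}$ ($K = \left(\left(\frac{1}{8} + \frac{\left(-15\right)^{2}}{8}\right) + 901\right)^{2} = \left(\left(\frac{1}{8} + \frac{1}{8} \cdot 225\right) + 901\right)^{2} = \left(\left(\frac{1}{8} + \frac{225}{8}\right) + 901\right)^{2} = \left(\frac{113}{4} + 901\right)^{2} = \left(\frac{3717}{4}\right)^{2} = \frac{13816089}{16} \approx 8.6351 \cdot 10^{5}$)
$- K = \left(-1\right) \frac{13816089}{16} = - \frac{13816089}{16}$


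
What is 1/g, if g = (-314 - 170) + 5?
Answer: -1/479 ≈ -0.0020877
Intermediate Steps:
g = -479 (g = -484 + 5 = -479)
1/g = 1/(-479) = -1/479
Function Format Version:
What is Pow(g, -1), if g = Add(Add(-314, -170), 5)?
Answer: Rational(-1, 479) ≈ -0.0020877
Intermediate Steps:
g = -479 (g = Add(-484, 5) = -479)
Pow(g, -1) = Pow(-479, -1) = Rational(-1, 479)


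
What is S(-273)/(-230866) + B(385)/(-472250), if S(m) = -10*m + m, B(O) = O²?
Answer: -353804311/1090264685 ≈ -0.32451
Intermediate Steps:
S(m) = -9*m
S(-273)/(-230866) + B(385)/(-472250) = -9*(-273)/(-230866) + 385²/(-472250) = 2457*(-1/230866) + 148225*(-1/472250) = -2457/230866 - 5929/18890 = -353804311/1090264685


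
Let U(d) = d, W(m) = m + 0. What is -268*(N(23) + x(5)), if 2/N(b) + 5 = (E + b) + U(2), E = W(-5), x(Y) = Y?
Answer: -20636/15 ≈ -1375.7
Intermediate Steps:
W(m) = m
E = -5
N(b) = 2/(-8 + b) (N(b) = 2/(-5 + ((-5 + b) + 2)) = 2/(-5 + (-3 + b)) = 2/(-8 + b))
-268*(N(23) + x(5)) = -268*(2/(-8 + 23) + 5) = -268*(2/15 + 5) = -268*77/15 = -20636/15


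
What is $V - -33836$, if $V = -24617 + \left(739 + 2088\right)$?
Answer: $12046$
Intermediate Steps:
$V = -21790$ ($V = -24617 + 2827 = -21790$)
$V - -33836 = -21790 - -33836 = -21790 + 33836 = 12046$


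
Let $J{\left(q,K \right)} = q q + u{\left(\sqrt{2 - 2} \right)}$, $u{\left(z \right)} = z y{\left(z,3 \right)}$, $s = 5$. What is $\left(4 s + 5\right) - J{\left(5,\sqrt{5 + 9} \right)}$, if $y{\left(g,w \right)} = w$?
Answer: $0$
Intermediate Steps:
$u{\left(z \right)} = 3 z$ ($u{\left(z \right)} = z 3 = 3 z$)
$J{\left(q,K \right)} = q^{2}$ ($J{\left(q,K \right)} = q q + 3 \sqrt{2 - 2} = q^{2} + 3 \sqrt{0} = q^{2} + 3 \cdot 0 = q^{2} + 0 = q^{2}$)
$\left(4 s + 5\right) - J{\left(5,\sqrt{5 + 9} \right)} = \left(4 \cdot 5 + 5\right) - 5^{2} = \left(20 + 5\right) - 25 = 25 - 25 = 0$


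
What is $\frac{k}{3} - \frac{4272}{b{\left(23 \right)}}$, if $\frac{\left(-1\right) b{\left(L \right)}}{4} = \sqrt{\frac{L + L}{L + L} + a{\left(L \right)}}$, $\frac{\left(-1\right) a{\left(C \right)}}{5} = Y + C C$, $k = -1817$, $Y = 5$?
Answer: $- \frac{1817}{3} - \frac{1068 i \sqrt{2669}}{2669} \approx -605.67 - 20.673 i$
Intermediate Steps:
$a{\left(C \right)} = -25 - 5 C^{2}$ ($a{\left(C \right)} = - 5 \left(5 + C C\right) = - 5 \left(5 + C^{2}\right) = -25 - 5 C^{2}$)
$b{\left(L \right)} = - 4 \sqrt{-24 - 5 L^{2}}$ ($b{\left(L \right)} = - 4 \sqrt{\frac{L + L}{L + L} - \left(25 + 5 L^{2}\right)} = - 4 \sqrt{\frac{2 L}{2 L} - \left(25 + 5 L^{2}\right)} = - 4 \sqrt{2 L \frac{1}{2 L} - \left(25 + 5 L^{2}\right)} = - 4 \sqrt{1 - \left(25 + 5 L^{2}\right)} = - 4 \sqrt{-24 - 5 L^{2}}$)
$\frac{k}{3} - \frac{4272}{b{\left(23 \right)}} = - \frac{1817}{3} - \frac{4272}{\left(-4\right) \sqrt{-24 - 5 \cdot 23^{2}}} = \left(-1817\right) \frac{1}{3} - \frac{4272}{\left(-4\right) \sqrt{-24 - 2645}} = - \frac{1817}{3} - \frac{4272}{\left(-4\right) \sqrt{-24 - 2645}} = - \frac{1817}{3} - \frac{4272}{\left(-4\right) \sqrt{-2669}} = - \frac{1817}{3} - \frac{4272}{\left(-4\right) i \sqrt{2669}} = - \frac{1817}{3} - 4272 \frac{i \sqrt{2669}}{10676} = - \frac{1817}{3} - \frac{1068 i \sqrt{2669}}{2669}$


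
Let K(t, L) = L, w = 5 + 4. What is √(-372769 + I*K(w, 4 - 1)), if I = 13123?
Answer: 10*I*√3334 ≈ 577.41*I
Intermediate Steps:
w = 9
√(-372769 + I*K(w, 4 - 1)) = √(-372769 + 13123*(4 - 1)) = √(-372769 + 13123*3) = √(-372769 + 39369) = √(-333400) = 10*I*√3334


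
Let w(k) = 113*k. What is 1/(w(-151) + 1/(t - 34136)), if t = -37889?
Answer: -72025/1228962576 ≈ -5.8606e-5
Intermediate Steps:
1/(w(-151) + 1/(t - 34136)) = 1/(113*(-151) + 1/(-37889 - 34136)) = 1/(-17063 + 1/(-72025)) = 1/(-17063 - 1/72025) = 1/(-1228962576/72025) = -72025/1228962576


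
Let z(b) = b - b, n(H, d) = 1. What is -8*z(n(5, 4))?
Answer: 0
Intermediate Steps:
z(b) = 0
-8*z(n(5, 4)) = -8*0 = 0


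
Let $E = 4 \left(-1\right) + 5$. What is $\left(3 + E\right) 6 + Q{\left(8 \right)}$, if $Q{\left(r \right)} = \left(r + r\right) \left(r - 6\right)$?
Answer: $56$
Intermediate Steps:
$E = 1$ ($E = -4 + 5 = 1$)
$Q{\left(r \right)} = 2 r \left(-6 + r\right)$
$\left(3 + E\right) 6 + Q{\left(8 \right)} = \left(3 + 1\right) 6 + 2 \cdot 8 \left(-6 + 8\right) = 4 \cdot 6 + 2 \cdot 8 \cdot 2 = 24 + 32 = 56$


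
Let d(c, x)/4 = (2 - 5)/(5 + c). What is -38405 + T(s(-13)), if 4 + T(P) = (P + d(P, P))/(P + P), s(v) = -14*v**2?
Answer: -71518240159/1862042 ≈ -38409.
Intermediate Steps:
d(c, x) = -12/(5 + c) (d(c, x) = 4*((2 - 5)/(5 + c)) = 4*(-3/(5 + c)) = -12/(5 + c))
T(P) = -4 + (P - 12/(5 + P))/(2*P) (T(P) = -4 + (P - 12/(5 + P))/(P + P) = -4 + (P - 12/(5 + P))/((2*P)) = -4 + (P - 12/(5 + P))*(1/(2*P)) = -4 + (P - 12/(5 + P))/(2*P))
-38405 + T(s(-13)) = -38405 + (-12 - 7*(-14*(-13)**2)*(5 - 14*(-13)**2))/(2*((-14*(-13)**2))*(5 - 14*(-13)**2)) = -38405 + (-12 - 7*(-14*169)*(5 - 14*169))/(2*((-14*169))*(5 - 14*169)) = -38405 + (1/2)*(-12 - 7*(-2366)*(5 - 2366))/(-2366*(5 - 2366)) = -38405 + (1/2)*(-1/2366)*(-12 - 7*(-2366)*(-2361))/(-2361) = -38405 + (1/2)*(-1/2366)*(-1/2361)*(-12 - 39102882) = -38405 + (1/2)*(-1/2366)*(-1/2361)*(-39102894) = -38405 - 6517149/1862042 = -71518240159/1862042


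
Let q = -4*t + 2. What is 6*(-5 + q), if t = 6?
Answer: -162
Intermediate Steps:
q = -22 (q = -4*6 + 2 = -24 + 2 = -22)
6*(-5 + q) = 6*(-5 - 22) = 6*(-27) = -162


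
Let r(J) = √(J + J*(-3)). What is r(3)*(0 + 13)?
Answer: 13*I*√6 ≈ 31.843*I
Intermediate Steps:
r(J) = √2*√(-J) (r(J) = √(J - 3*J) = √(-2*J) = √2*√(-J))
r(3)*(0 + 13) = (√2*√(-1*3))*(0 + 13) = (√2*√(-3))*13 = (√2*(I*√3))*13 = (I*√6)*13 = 13*I*√6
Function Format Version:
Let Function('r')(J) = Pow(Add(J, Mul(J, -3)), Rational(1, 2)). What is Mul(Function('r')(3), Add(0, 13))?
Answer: Mul(13, I, Pow(6, Rational(1, 2))) ≈ Mul(31.843, I)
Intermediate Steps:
Function('r')(J) = Mul(Pow(2, Rational(1, 2)), Pow(Mul(-1, J), Rational(1, 2))) (Function('r')(J) = Pow(Add(J, Mul(-3, J)), Rational(1, 2)) = Pow(Mul(-2, J), Rational(1, 2)) = Mul(Pow(2, Rational(1, 2)), Pow(Mul(-1, J), Rational(1, 2))))
Mul(Function('r')(3), Add(0, 13)) = Mul(Mul(Pow(2, Rational(1, 2)), Pow(Mul(-1, 3), Rational(1, 2))), Add(0, 13)) = Mul(Mul(Pow(2, Rational(1, 2)), Pow(-3, Rational(1, 2))), 13) = Mul(Mul(Pow(2, Rational(1, 2)), Mul(I, Pow(3, Rational(1, 2)))), 13) = Mul(Mul(I, Pow(6, Rational(1, 2))), 13) = Mul(13, I, Pow(6, Rational(1, 2)))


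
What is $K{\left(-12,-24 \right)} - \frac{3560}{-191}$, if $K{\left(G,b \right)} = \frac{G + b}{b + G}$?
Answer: $\frac{3751}{191} \approx 19.639$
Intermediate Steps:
$K{\left(G,b \right)} = 1$ ($K{\left(G,b \right)} = \frac{G + b}{G + b} = 1$)
$K{\left(-12,-24 \right)} - \frac{3560}{-191} = 1 - \frac{3560}{-191} = 1 - 3560 \left(- \frac{1}{191}\right) = 1 - - \frac{3560}{191} = 1 + \frac{3560}{191} = \frac{3751}{191}$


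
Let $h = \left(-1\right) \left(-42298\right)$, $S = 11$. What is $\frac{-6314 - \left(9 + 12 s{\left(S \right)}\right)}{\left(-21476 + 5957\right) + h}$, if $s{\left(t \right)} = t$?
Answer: $- \frac{6455}{26779} \approx -0.24105$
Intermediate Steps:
$h = 42298$
$\frac{-6314 - \left(9 + 12 s{\left(S \right)}\right)}{\left(-21476 + 5957\right) + h} = \frac{-6314 - 141}{\left(-21476 + 5957\right) + 42298} = \frac{-6314 - 141}{-15519 + 42298} = \frac{-6314 - 141}{26779} = \left(-6455\right) \frac{1}{26779} = - \frac{6455}{26779}$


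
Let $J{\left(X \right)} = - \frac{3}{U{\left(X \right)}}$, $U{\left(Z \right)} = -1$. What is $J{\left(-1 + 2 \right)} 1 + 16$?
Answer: $19$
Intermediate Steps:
$J{\left(X \right)} = 3$ ($J{\left(X \right)} = - \frac{3}{-1} = \left(-3\right) \left(-1\right) = 3$)
$J{\left(-1 + 2 \right)} 1 + 16 = 3 \cdot 1 + 16 = 3 + 16 = 19$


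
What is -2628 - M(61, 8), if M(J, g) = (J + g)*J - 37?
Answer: -6800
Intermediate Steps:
M(J, g) = -37 + J*(J + g) (M(J, g) = J*(J + g) - 37 = -37 + J*(J + g))
-2628 - M(61, 8) = -2628 - (-37 + 61² + 61*8) = -2628 - (-37 + 3721 + 488) = -2628 - 1*4172 = -2628 - 4172 = -6800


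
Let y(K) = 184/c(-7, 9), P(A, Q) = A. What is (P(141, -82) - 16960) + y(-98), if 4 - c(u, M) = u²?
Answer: -757039/45 ≈ -16823.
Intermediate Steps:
c(u, M) = 4 - u²
y(K) = -184/45 (y(K) = 184/(4 - 1*(-7)²) = 184/(4 - 1*49) = 184/(4 - 49) = 184/(-45) = 184*(-1/45) = -184/45)
(P(141, -82) - 16960) + y(-98) = (141 - 16960) - 184/45 = -16819 - 184/45 = -757039/45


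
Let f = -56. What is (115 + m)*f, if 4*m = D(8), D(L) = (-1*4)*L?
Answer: -5992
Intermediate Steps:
D(L) = -4*L
m = -8 (m = (-4*8)/4 = (¼)*(-32) = -8)
(115 + m)*f = (115 - 8)*(-56) = 107*(-56) = -5992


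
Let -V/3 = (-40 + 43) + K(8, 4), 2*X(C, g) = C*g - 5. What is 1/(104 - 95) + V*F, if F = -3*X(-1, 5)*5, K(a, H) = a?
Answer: -22274/9 ≈ -2474.9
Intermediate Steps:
X(C, g) = -5/2 + C*g/2 (X(C, g) = (C*g - 5)/2 = (-5 + C*g)/2 = -5/2 + C*g/2)
F = 75 (F = -3*(-5/2 + (½)*(-1)*5)*5 = -3*(-5/2 - 5/2)*5 = -3*(-5)*5 = 15*5 = 75)
V = -33 (V = -3*((-40 + 43) + 8) = -3*(3 + 8) = -3*11 = -33)
1/(104 - 95) + V*F = 1/(104 - 95) - 33*75 = 1/9 - 2475 = ⅑ - 2475 = -22274/9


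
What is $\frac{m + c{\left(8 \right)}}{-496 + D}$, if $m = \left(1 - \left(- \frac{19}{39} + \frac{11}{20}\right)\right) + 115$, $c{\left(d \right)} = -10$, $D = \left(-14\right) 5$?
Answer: $- \frac{82631}{441480} \approx -0.18717$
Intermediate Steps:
$D = -70$
$m = \frac{90431}{780}$ ($m = \left(1 - \frac{49}{780}\right) + 115 = \frac{731}{780} + 115 = \frac{90431}{780} \approx 115.94$)
$\frac{m + c{\left(8 \right)}}{-496 + D} = \frac{\frac{90431}{780} - 10}{-496 - 70} = \frac{82631}{780 \left(-566\right)} = \frac{82631}{780} \left(- \frac{1}{566}\right) = - \frac{82631}{441480}$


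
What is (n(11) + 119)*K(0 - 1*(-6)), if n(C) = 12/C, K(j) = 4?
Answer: 5284/11 ≈ 480.36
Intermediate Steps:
(n(11) + 119)*K(0 - 1*(-6)) = (12/11 + 119)*4 = (1321/11)*4 = 5284/11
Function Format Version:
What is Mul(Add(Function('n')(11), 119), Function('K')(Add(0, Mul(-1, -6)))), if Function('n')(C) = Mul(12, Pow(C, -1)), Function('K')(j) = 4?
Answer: Rational(5284, 11) ≈ 480.36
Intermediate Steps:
Mul(Add(Function('n')(11), 119), Function('K')(Add(0, Mul(-1, -6)))) = Mul(Add(Mul(12, Pow(11, -1)), 119), 4) = Mul(Add(Mul(12, Rational(1, 11)), 119), 4) = Mul(Add(Rational(12, 11), 119), 4) = Mul(Rational(1321, 11), 4) = Rational(5284, 11)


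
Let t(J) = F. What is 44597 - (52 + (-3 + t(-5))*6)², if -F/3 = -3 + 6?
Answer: 44197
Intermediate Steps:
F = -9 (F = -3*(-3 + 6) = -3*3 = -9)
t(J) = -9
44597 - (52 + (-3 + t(-5))*6)² = 44597 - (52 + (-3 - 9)*6)² = 44597 - (52 - 12*6)² = 44597 - (52 - 72)² = 44597 - 1*(-20)² = 44597 - 1*400 = 44597 - 400 = 44197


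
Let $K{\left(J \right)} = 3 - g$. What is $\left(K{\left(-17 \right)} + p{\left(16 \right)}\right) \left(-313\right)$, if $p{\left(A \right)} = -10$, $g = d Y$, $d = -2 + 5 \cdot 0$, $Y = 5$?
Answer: $-939$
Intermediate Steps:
$d = -2$ ($d = -2 + 0 = -2$)
$g = -10$ ($g = \left(-2\right) 5 = -10$)
$K{\left(J \right)} = 13$ ($K{\left(J \right)} = 3 - -10 = 3 + 10 = 13$)
$\left(K{\left(-17 \right)} + p{\left(16 \right)}\right) \left(-313\right) = \left(13 - 10\right) \left(-313\right) = 3 \left(-313\right) = -939$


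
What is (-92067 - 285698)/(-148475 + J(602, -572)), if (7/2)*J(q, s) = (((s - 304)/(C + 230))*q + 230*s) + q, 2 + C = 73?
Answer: 528871/260949 ≈ 2.0267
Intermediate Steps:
C = 71 (C = -2 + 73 = 71)
J(q, s) = 2*q/7 + 460*s/7 + 2*q*(-304/301 + s/301)/7 (J(q, s) = 2*((((s - 304)/(71 + 230))*q + 230*s) + q)/7 = 2*((((-304 + s)/301)*q + 230*s) + q)/7 = 2*((((-304 + s)*(1/301))*q + 230*s) + q)/7 = 2*(((-304/301 + s/301)*q + 230*s) + q)/7 = 2*((q*(-304/301 + s/301) + 230*s) + q)/7 = 2*((230*s + q*(-304/301 + s/301)) + q)/7 = 2*(q + 230*s + q*(-304/301 + s/301))/7 = 2*q/7 + 460*s/7 + 2*q*(-304/301 + s/301)/7)
(-92067 - 285698)/(-148475 + J(602, -572)) = (-92067 - 285698)/(-148475 + (-6/2107*602 + (460/7)*(-572) + (2/2107)*602*(-572))) = -377765/(-148475 + (-12/7 - 263120/7 - 2288/7)) = -377765/(-148475 - 265420/7) = -377765/(-1304745/7) = -377765*(-7/1304745) = 528871/260949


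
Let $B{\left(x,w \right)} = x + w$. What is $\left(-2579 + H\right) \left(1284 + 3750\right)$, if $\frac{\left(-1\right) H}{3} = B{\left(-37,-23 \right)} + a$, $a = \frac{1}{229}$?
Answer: $- \frac{2765548716}{229} \approx -1.2077 \cdot 10^{7}$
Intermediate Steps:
$B{\left(x,w \right)} = w + x$
$a = \frac{1}{229} \approx 0.0043668$
$H = \frac{41217}{229}$ ($H = - 3 \left(\left(-23 - 37\right) + \frac{1}{229}\right) = - 3 \left(-60 + \frac{1}{229}\right) = \left(-3\right) \left(- \frac{13739}{229}\right) = \frac{41217}{229} \approx 179.99$)
$\left(-2579 + H\right) \left(1284 + 3750\right) = \left(-2579 + \frac{41217}{229}\right) \left(1284 + 3750\right) = \left(- \frac{549374}{229}\right) 5034 = - \frac{2765548716}{229}$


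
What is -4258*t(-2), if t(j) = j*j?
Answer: -17032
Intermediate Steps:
t(j) = j**2
-4258*t(-2) = -4258*(-2)**2 = -4258*4 = -17032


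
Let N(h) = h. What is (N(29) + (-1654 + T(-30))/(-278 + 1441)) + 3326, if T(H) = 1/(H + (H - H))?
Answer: 117006329/34890 ≈ 3353.6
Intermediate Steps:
T(H) = 1/H (T(H) = 1/(H + 0) = 1/H)
(N(29) + (-1654 + T(-30))/(-278 + 1441)) + 3326 = (29 + (-1654 + 1/(-30))/(-278 + 1441)) + 3326 = (29 + (-1654 - 1/30)/1163) + 3326 = (29 - 49621/30*1/1163) + 3326 = (29 - 49621/34890) + 3326 = 962189/34890 + 3326 = 117006329/34890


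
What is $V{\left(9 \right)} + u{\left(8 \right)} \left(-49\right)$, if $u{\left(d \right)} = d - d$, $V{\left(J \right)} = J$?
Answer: $9$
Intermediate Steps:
$u{\left(d \right)} = 0$
$V{\left(9 \right)} + u{\left(8 \right)} \left(-49\right) = 9 + 0 \left(-49\right) = 9 + 0 = 9$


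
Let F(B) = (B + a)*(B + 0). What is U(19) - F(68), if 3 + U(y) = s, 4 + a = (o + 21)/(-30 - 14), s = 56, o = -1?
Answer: -46949/11 ≈ -4268.1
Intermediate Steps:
a = -49/11 (a = -4 + (-1 + 21)/(-30 - 14) = -4 + 20/(-44) = -4 + 20*(-1/44) = -4 - 5/11 = -49/11 ≈ -4.4545)
U(y) = 53 (U(y) = -3 + 56 = 53)
F(B) = B*(-49/11 + B) (F(B) = (B - 49/11)*(B + 0) = (-49/11 + B)*B = B*(-49/11 + B))
U(19) - F(68) = 53 - 68*(-49 + 11*68)/11 = 53 - 68*(-49 + 748)/11 = 53 - 68*699/11 = 53 - 1*47532/11 = 53 - 47532/11 = -46949/11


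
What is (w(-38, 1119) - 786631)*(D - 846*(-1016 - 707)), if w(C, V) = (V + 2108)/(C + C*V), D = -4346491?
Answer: 13816470528819853/6080 ≈ 2.2724e+12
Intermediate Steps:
w(C, V) = (2108 + V)/(C + C*V)
(w(-38, 1119) - 786631)*(D - 846*(-1016 - 707)) = ((2108 + 1119)/((-38)*(1 + 1119)) - 786631)*(-4346491 - 846*(-1016 - 707)) = (-1/38*3227/1120 - 786631)*(-4346491 - 846*(-1723)) = (-1/38*1/1120*3227 - 786631)*(-4346491 + 1457658) = (-461/6080 - 786631)*(-2888833) = -4782716941/6080*(-2888833) = 13816470528819853/6080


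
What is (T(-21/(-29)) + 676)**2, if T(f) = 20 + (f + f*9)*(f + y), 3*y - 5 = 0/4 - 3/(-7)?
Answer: 360919786756/707281 ≈ 5.1029e+5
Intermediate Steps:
y = 38/21 (y = 5/3 + (0/4 - 3/(-7))/3 = 5/3 + (0*(1/4) - 3*(-1/7))/3 = 5/3 + (0 + 3/7)/3 = 5/3 + (1/3)*(3/7) = 5/3 + 1/7 = 38/21 ≈ 1.8095)
T(f) = 20 + 10*f*(38/21 + f) (T(f) = 20 + (f + f*9)*(f + 38/21) = 20 + (f + 9*f)*(38/21 + f) = 20 + (10*f)*(38/21 + f) = 20 + 10*f*(38/21 + f))
(T(-21/(-29)) + 676)**2 = ((20 + 10*(-21/(-29))**2 + 380*(-21/(-29))/21) + 676)**2 = ((20 + 10*(-21*(-1/29))**2 + 380*(-21*(-1/29))/21) + 676)**2 = ((20 + 10*(21/29)**2 + (380/21)*(21/29)) + 676)**2 = ((20 + 10*(441/841) + 380/29) + 676)**2 = ((20 + 4410/841 + 380/29) + 676)**2 = (32250/841 + 676)**2 = (600766/841)**2 = 360919786756/707281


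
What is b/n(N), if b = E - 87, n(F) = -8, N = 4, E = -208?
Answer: 295/8 ≈ 36.875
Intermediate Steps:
b = -295 (b = -208 - 87 = -295)
b/n(N) = -295/(-8) = -⅛*(-295) = 295/8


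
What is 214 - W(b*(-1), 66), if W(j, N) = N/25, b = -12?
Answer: 5284/25 ≈ 211.36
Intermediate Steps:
W(j, N) = N/25 (W(j, N) = N*(1/25) = N/25)
214 - W(b*(-1), 66) = 214 - 66/25 = 5284/25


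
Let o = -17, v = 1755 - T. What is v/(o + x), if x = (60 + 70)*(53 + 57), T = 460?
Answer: 1295/14283 ≈ 0.090667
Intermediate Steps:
v = 1295 (v = 1755 - 1*460 = 1755 - 460 = 1295)
x = 14300 (x = 130*110 = 14300)
v/(o + x) = 1295/(-17 + 14300) = 1295/14283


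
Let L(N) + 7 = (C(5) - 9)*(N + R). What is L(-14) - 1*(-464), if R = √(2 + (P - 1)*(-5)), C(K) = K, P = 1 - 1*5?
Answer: 513 - 12*√3 ≈ 492.22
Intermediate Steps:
P = -4 (P = 1 - 5 = -4)
R = 3*√3 (R = √(2 + (-4 - 1)*(-5)) = √(2 - 5*(-5)) = √(2 + 25) = √27 = 3*√3 ≈ 5.1962)
L(N) = -7 - 12*√3 - 4*N (L(N) = -7 + (5 - 9)*(N + 3*√3) = -7 - 4*(N + 3*√3) = -7 + (-12*√3 - 4*N) = -7 - 12*√3 - 4*N)
L(-14) - 1*(-464) = (-7 - 12*√3 - 4*(-14)) - 1*(-464) = (-7 - 12*√3 + 56) + 464 = (49 - 12*√3) + 464 = 513 - 12*√3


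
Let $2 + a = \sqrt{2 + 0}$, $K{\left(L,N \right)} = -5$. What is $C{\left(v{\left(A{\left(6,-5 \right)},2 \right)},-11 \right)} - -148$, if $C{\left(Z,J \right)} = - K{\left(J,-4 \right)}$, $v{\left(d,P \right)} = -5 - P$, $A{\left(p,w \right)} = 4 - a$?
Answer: $153$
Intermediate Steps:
$a = -2 + \sqrt{2}$ ($a = -2 + \sqrt{2 + 0} = -2 + \sqrt{2} \approx -0.58579$)
$A{\left(p,w \right)} = 6 - \sqrt{2}$ ($A{\left(p,w \right)} = 4 - \left(-2 + \sqrt{2}\right) = 4 + \left(2 - \sqrt{2}\right) = 6 - \sqrt{2}$)
$C{\left(Z,J \right)} = 5$ ($C{\left(Z,J \right)} = \left(-1\right) \left(-5\right) = 5$)
$C{\left(v{\left(A{\left(6,-5 \right)},2 \right)},-11 \right)} - -148 = 5 - -148 = 5 + 148 = 153$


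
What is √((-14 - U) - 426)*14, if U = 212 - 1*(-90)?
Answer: 14*I*√742 ≈ 381.36*I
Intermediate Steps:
U = 302 (U = 212 + 90 = 302)
√((-14 - U) - 426)*14 = √((-14 - 1*302) - 426)*14 = √((-14 - 302) - 426)*14 = √(-316 - 426)*14 = √(-742)*14 = (I*√742)*14 = 14*I*√742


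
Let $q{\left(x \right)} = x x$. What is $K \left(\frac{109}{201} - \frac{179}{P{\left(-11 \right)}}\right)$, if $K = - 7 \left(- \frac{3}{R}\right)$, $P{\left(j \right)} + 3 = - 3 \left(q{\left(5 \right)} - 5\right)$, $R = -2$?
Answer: $- \frac{7141}{201} \approx -35.527$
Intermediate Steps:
$q{\left(x \right)} = x^{2}$
$P{\left(j \right)} = -63$ ($P{\left(j \right)} = -3 - 3 \left(5^{2} - 5\right) = -3 - 3 \left(25 - 5\right) = -3 - 60 = -63$)
$K = - \frac{21}{2}$ ($K = - 7 \left(- \frac{3}{-2}\right) = - 7 \left(\left(-3\right) \left(- \frac{1}{2}\right)\right) = \left(-7\right) \frac{3}{2} = - \frac{21}{2} \approx -10.5$)
$K \left(\frac{109}{201} - \frac{179}{P{\left(-11 \right)}}\right) = - \frac{21 \left(\frac{109}{201} - \frac{179}{-63}\right)}{2} = - \frac{21 \left(109 \cdot \frac{1}{201} - - \frac{179}{63}\right)}{2} = - \frac{21 \left(\frac{109}{201} + \frac{179}{63}\right)}{2} = \left(- \frac{21}{2}\right) \frac{14282}{4221} = - \frac{7141}{201}$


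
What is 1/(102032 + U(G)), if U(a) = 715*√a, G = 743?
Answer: 102032/10030688849 - 715*√743/10030688849 ≈ 8.2290e-6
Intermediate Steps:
1/(102032 + U(G)) = 1/(102032 + 715*√743)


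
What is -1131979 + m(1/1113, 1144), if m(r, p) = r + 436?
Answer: -1259407358/1113 ≈ -1.1315e+6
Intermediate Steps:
m(r, p) = 436 + r
-1131979 + m(1/1113, 1144) = -1131979 + (436 + 1/1113) = -1131979 + 485269/1113 = -1259407358/1113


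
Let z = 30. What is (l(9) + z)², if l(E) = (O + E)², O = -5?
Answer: 2116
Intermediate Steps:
l(E) = (-5 + E)²
(l(9) + z)² = ((-5 + 9)² + 30)² = (4² + 30)² = (16 + 30)² = 46² = 2116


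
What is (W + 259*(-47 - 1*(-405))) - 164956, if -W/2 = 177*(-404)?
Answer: 70782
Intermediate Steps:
W = 143016 (W = -354*(-404) = -2*(-71508) = 143016)
(W + 259*(-47 - 1*(-405))) - 164956 = (143016 + 259*(-47 - 1*(-405))) - 164956 = (143016 + 259*(-47 + 405)) - 164956 = (143016 + 259*358) - 164956 = (143016 + 92722) - 164956 = 235738 - 164956 = 70782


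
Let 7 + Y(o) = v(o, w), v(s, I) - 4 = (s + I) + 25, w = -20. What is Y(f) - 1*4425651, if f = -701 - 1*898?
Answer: -4427248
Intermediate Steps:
f = -1599 (f = -701 - 898 = -1599)
v(s, I) = 29 + I + s (v(s, I) = 4 + ((s + I) + 25) = 4 + ((I + s) + 25) = 4 + (25 + I + s) = 29 + I + s)
Y(o) = 2 + o (Y(o) = -7 + (29 - 20 + o) = -7 + (9 + o) = 2 + o)
Y(f) - 1*4425651 = (2 - 1599) - 1*4425651 = -1597 - 4425651 = -4427248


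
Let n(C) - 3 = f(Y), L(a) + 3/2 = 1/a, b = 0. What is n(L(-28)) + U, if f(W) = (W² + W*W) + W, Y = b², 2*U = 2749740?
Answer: 1374873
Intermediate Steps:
U = 1374870 (U = (½)*2749740 = 1374870)
Y = 0 (Y = 0² = 0)
L(a) = -3/2 + 1/a
f(W) = W + 2*W² (f(W) = (W² + W²) + W = 2*W² + W = W + 2*W²)
n(C) = 3 (n(C) = 3 + 0*(1 + 2*0) = 3 + 0*(1 + 0) = 3 + 0*1 = 3 + 0 = 3)
n(L(-28)) + U = 3 + 1374870 = 1374873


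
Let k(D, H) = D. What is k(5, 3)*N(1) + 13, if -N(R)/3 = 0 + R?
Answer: -2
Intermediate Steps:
N(R) = -3*R (N(R) = -3*(0 + R) = -3*R)
k(5, 3)*N(1) + 13 = 5*(-3*1) + 13 = 5*(-3) + 13 = -15 + 13 = -2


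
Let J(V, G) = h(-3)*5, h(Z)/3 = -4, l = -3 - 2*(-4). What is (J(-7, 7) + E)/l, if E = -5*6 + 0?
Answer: -18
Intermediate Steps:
l = 5 (l = -3 + 8 = 5)
h(Z) = -12 (h(Z) = 3*(-4) = -12)
E = -30 (E = -30 + 0 = -30)
J(V, G) = -60 (J(V, G) = -12*5 = -60)
(J(-7, 7) + E)/l = (-60 - 30)/5 = -90*⅕ = -18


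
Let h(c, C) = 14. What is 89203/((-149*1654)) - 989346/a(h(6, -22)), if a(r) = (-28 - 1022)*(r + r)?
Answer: 20099816343/603792700 ≈ 33.289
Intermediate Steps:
a(r) = -2100*r
89203/((-149*1654)) - 989346/a(h(6, -22)) = 89203/((-149*1654)) - 989346/((-2100*14)) = 89203/(-246446) - 989346/(-29400) = 89203*(-1/246446) - 989346*(-1/29400) = -89203/246446 + 164891/4900 = 20099816343/603792700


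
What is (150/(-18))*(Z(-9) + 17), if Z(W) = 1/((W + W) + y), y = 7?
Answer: -1550/11 ≈ -140.91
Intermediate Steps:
Z(W) = 1/(7 + 2*W) (Z(W) = 1/((W + W) + 7) = 1/(2*W + 7) = 1/(7 + 2*W))
(150/(-18))*(Z(-9) + 17) = (150/(-18))*(1/(7 + 2*(-9)) + 17) = (150*(-1/18))*(1/(7 - 18) + 17) = -25*(1/(-11) + 17)/3 = -25*(-1/11 + 17)/3 = -25/3*186/11 = -1550/11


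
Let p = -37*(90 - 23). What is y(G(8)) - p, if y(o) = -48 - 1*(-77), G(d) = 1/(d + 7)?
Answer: 2508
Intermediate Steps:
G(d) = 1/(7 + d)
p = -2479 (p = -37*67 = -2479)
y(o) = 29 (y(o) = -48 + 77 = 29)
y(G(8)) - p = 29 - 1*(-2479) = 29 + 2479 = 2508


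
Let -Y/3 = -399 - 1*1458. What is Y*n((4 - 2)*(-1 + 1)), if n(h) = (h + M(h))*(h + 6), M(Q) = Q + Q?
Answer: 0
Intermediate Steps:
M(Q) = 2*Q
Y = 5571 (Y = -3*(-399 - 1*1458) = -3*(-399 - 1458) = -3*(-1857) = 5571)
n(h) = 3*h*(6 + h) (n(h) = (h + 2*h)*(h + 6) = (3*h)*(6 + h) = 3*h*(6 + h))
Y*n((4 - 2)*(-1 + 1)) = 5571*(3*((4 - 2)*(-1 + 1))*(6 + (4 - 2)*(-1 + 1))) = 5571*(3*(2*0)*(6 + 2*0)) = 5571*(3*0*(6 + 0)) = 5571*(3*0*6) = 5571*0 = 0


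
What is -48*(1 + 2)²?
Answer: -432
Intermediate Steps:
-48*(1 + 2)² = -48*3² = -48*9 = -432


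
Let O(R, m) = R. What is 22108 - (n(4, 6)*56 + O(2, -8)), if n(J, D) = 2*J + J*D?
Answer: 20314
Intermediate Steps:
n(J, D) = 2*J + D*J
22108 - (n(4, 6)*56 + O(2, -8)) = 22108 - ((4*(2 + 6))*56 + 2) = 22108 - ((4*8)*56 + 2) = 22108 - (32*56 + 2) = 22108 - (1792 + 2) = 22108 - 1*1794 = 22108 - 1794 = 20314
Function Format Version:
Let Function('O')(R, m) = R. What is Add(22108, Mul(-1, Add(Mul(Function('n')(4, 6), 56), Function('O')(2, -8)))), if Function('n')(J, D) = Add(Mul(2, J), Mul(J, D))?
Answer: 20314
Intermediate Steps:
Function('n')(J, D) = Add(Mul(2, J), Mul(D, J))
Add(22108, Mul(-1, Add(Mul(Function('n')(4, 6), 56), Function('O')(2, -8)))) = Add(22108, Mul(-1, Add(Mul(Mul(4, Add(2, 6)), 56), 2))) = Add(22108, Mul(-1, Add(Mul(Mul(4, 8), 56), 2))) = Add(22108, Mul(-1, Add(Mul(32, 56), 2))) = Add(22108, Mul(-1, Add(1792, 2))) = Add(22108, Mul(-1, 1794)) = Add(22108, -1794) = 20314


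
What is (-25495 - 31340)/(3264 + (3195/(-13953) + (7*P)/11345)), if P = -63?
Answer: -999644197275/57404256188 ≈ -17.414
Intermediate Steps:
(-25495 - 31340)/(3264 + (3195/(-13953) + (7*P)/11345)) = (-25495 - 31340)/(3264 + (3195/(-13953) + (7*(-63))/11345)) = -56835/(3264 + (3195*(-1/13953) - 441*1/11345)) = -56835/(3264 + (-1065/4651 - 441/11345)) = -56835/(3264 - 14133516/52765595) = -56835/172212768564/52765595 = -56835*52765595/172212768564 = -999644197275/57404256188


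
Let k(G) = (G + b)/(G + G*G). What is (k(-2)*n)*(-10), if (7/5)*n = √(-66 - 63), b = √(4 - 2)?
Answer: 25*I*√129*(2 - √2)/7 ≈ 23.762*I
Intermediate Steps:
b = √2 ≈ 1.4142
k(G) = (G + √2)/(G + G²) (k(G) = (G + √2)/(G + G*G) = (G + √2)/(G + G²))
n = 5*I*√129/7 (n = 5*√(-66 - 63)/7 = 5*√(-129)/7 = 5*(I*√129)/7 = 5*I*√129/7 ≈ 8.1127*I)
(k(-2)*n)*(-10) = (((-2 + √2)/((-2)*(1 - 2)))*(5*I*√129/7))*(-10) = ((-½*(-2 + √2)/(-1))*(5*I*√129/7))*(-10) = ((-½*(-1)*(-2 + √2))*(5*I*√129/7))*(-10) = ((-1 + √2/2)*(5*I*√129/7))*(-10) = (5*I*√129*(-1 + √2/2)/7)*(-10) = -50*I*√129*(-1 + √2/2)/7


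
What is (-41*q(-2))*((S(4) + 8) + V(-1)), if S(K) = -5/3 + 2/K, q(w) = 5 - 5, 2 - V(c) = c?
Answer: 0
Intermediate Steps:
V(c) = 2 - c
q(w) = 0
S(K) = -5/3 + 2/K (S(K) = -5*⅓ + 2/K = -5/3 + 2/K)
(-41*q(-2))*((S(4) + 8) + V(-1)) = (-41*0)*(((-5/3 + 2/4) + 8) + (2 - 1*(-1))) = 0*(((-5/3 + 2*(¼)) + 8) + (2 + 1)) = 0*(((-5/3 + ½) + 8) + 3) = 0*((-7/6 + 8) + 3) = 0*(41/6 + 3) = 0*(59/6) = 0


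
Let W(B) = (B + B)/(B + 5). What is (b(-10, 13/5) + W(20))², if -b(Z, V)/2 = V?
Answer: 324/25 ≈ 12.960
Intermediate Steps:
b(Z, V) = -2*V
W(B) = 2*B/(5 + B) (W(B) = (2*B)/(5 + B) = 2*B/(5 + B))
(b(-10, 13/5) + W(20))² = (-26/5 + 2*20/(5 + 20))² = (-26/5 + 2*20/25)² = (-2*13/5 + 2*20*(1/25))² = (-26/5 + 8/5)² = (-18/5)² = 324/25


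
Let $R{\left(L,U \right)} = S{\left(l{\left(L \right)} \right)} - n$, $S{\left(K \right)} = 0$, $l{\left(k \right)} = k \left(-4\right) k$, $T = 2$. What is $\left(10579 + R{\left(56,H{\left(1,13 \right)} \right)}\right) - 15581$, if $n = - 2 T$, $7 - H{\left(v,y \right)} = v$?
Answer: $-4998$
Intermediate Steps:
$H{\left(v,y \right)} = 7 - v$
$l{\left(k \right)} = - 4 k^{2}$ ($l{\left(k \right)} = - 4 k k = - 4 k^{2}$)
$n = -4$ ($n = \left(-2\right) 2 = -4$)
$R{\left(L,U \right)} = 4$ ($R{\left(L,U \right)} = 0 - -4 = 0 + 4 = 4$)
$\left(10579 + R{\left(56,H{\left(1,13 \right)} \right)}\right) - 15581 = \left(10579 + 4\right) - 15581 = 10583 - 15581 = -4998$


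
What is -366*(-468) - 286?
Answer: 171002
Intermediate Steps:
-366*(-468) - 286 = 171288 - 286 = 171002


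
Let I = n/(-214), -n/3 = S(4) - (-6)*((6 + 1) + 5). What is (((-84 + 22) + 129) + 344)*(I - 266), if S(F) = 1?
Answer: -23305755/214 ≈ -1.0891e+5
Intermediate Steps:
n = -219 (n = -3*(1 - (-6)*((6 + 1) + 5)) = -3*(1 - (-6)*(7 + 5)) = -3*(1 - (-6)*12) = -3*(1 - 1*(-72)) = -3*(1 + 72) = -3*73 = -219)
I = 219/214 (I = -219/(-214) = -219*(-1/214) = 219/214 ≈ 1.0234)
(((-84 + 22) + 129) + 344)*(I - 266) = (((-84 + 22) + 129) + 344)*(219/214 - 266) = ((-62 + 129) + 344)*(-56705/214) = (67 + 344)*(-56705/214) = 411*(-56705/214) = -23305755/214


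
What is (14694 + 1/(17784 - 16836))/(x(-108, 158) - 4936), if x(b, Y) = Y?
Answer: -13929913/4529544 ≈ -3.0753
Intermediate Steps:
(14694 + 1/(17784 - 16836))/(x(-108, 158) - 4936) = (14694 + 1/(17784 - 16836))/(158 - 4936) = (14694 + 1/948)/(-4778) = (14694 + 1/948)*(-1/4778) = (13929913/948)*(-1/4778) = -13929913/4529544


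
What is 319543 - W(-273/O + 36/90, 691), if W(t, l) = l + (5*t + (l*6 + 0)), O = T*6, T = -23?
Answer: 14475929/46 ≈ 3.1469e+5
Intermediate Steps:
O = -138 (O = -23*6 = -138)
W(t, l) = 5*t + 7*l (W(t, l) = l + (5*t + (6*l + 0)) = l + (5*t + 6*l) = 5*t + 7*l)
319543 - W(-273/O + 36/90, 691) = 319543 - (5*(-273/(-138) + 36/90) + 7*691) = 319543 - (5*(-273*(-1/138) + 36*(1/90)) + 4837) = 319543 - (5*(91/46 + 2/5) + 4837) = 319543 - (5*(547/230) + 4837) = 319543 - (547/46 + 4837) = 319543 - 1*223049/46 = 319543 - 223049/46 = 14475929/46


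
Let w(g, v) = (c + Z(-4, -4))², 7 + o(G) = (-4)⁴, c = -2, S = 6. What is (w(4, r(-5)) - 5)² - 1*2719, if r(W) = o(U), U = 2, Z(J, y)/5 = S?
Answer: 604122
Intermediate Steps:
Z(J, y) = 30 (Z(J, y) = 5*6 = 30)
o(G) = 249 (o(G) = -7 + (-4)⁴ = -7 + 256 = 249)
r(W) = 249
w(g, v) = 784 (w(g, v) = (-2 + 30)² = 28² = 784)
(w(4, r(-5)) - 5)² - 1*2719 = (784 - 5)² - 1*2719 = 779² - 2719 = 606841 - 2719 = 604122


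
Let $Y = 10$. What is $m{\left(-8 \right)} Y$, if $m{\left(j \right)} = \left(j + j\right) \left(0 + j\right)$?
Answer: $1280$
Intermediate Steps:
$m{\left(j \right)} = 2 j^{2}$ ($m{\left(j \right)} = 2 j j = 2 j^{2}$)
$m{\left(-8 \right)} Y = 2 \left(-8\right)^{2} \cdot 10 = 2 \cdot 64 \cdot 10 = 128 \cdot 10 = 1280$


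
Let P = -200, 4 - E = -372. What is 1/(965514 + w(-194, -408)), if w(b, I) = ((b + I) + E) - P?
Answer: 1/965488 ≈ 1.0357e-6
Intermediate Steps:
E = 376 (E = 4 - 1*(-372) = 4 + 372 = 376)
w(b, I) = 576 + I + b (w(b, I) = ((b + I) + 376) - 1*(-200) = ((I + b) + 376) + 200 = (376 + I + b) + 200 = 576 + I + b)
1/(965514 + w(-194, -408)) = 1/(965514 + (576 - 408 - 194)) = 1/(965514 - 26) = 1/965488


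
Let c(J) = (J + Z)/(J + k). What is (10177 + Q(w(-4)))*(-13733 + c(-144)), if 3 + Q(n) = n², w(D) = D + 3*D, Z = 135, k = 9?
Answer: -429703484/3 ≈ -1.4323e+8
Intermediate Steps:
w(D) = 4*D
c(J) = (135 + J)/(9 + J) (c(J) = (J + 135)/(J + 9) = (135 + J)/(9 + J))
Q(n) = -3 + n²
(10177 + Q(w(-4)))*(-13733 + c(-144)) = (10177 + (-3 + (4*(-4))²))*(-13733 + (135 - 144)/(9 - 144)) = (10177 + (-3 + (-16)²))*(-13733 - 9/(-135)) = (10177 + (-3 + 256))*(-13733 - 1/135*(-9)) = (10177 + 253)*(-13733 + 1/15) = 10430*(-205994/15) = -429703484/3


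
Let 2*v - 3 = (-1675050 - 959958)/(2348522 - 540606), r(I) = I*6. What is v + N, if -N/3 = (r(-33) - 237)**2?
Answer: -513153660465/903958 ≈ -5.6767e+5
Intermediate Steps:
r(I) = 6*I
v = 697185/903958 (v = 3/2 + ((-1675050 - 959958)/(2348522 - 540606))/2 = 3/2 + (-2635008/1807916)/2 = 3/2 + (-2635008*1/1807916)/2 = 3/2 + (1/2)*(-658752/451979) = 3/2 - 329376/451979 = 697185/903958 ≈ 0.77126)
N = -567675 (N = -3*(6*(-33) - 237)**2 = -3*(-198 - 237)**2 = -3*(-435)**2 = -3*189225 = -567675)
v + N = 697185/903958 - 567675 = -513153660465/903958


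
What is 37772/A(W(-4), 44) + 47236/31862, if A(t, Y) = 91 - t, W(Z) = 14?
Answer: 86223474/175241 ≈ 492.03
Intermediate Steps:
37772/A(W(-4), 44) + 47236/31862 = 37772/(91 - 1*14) + 47236/31862 = 37772/(91 - 14) + 47236*(1/31862) = 37772/77 + 23618/15931 = 37772*(1/77) + 23618/15931 = 5396/11 + 23618/15931 = 86223474/175241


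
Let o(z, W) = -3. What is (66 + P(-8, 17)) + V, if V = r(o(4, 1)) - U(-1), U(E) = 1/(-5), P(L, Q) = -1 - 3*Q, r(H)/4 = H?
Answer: 11/5 ≈ 2.2000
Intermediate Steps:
r(H) = 4*H
U(E) = -⅕
V = -59/5 (V = 4*(-3) - 1*(-⅕) = -12 + ⅕ = -59/5 ≈ -11.800)
(66 + P(-8, 17)) + V = (66 + (-1 - 3*17)) - 59/5 = (66 + (-1 - 51)) - 59/5 = (66 - 52) - 59/5 = 14 - 59/5 = 11/5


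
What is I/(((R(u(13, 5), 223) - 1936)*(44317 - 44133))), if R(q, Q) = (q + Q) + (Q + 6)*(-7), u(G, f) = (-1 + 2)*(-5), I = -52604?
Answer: 13151/152766 ≈ 0.086086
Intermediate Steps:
u(G, f) = -5 (u(G, f) = 1*(-5) = -5)
R(q, Q) = -42 + q - 6*Q (R(q, Q) = (Q + q) + (6 + Q)*(-7) = (Q + q) + (-42 - 7*Q) = -42 + q - 6*Q)
I/(((R(u(13, 5), 223) - 1936)*(44317 - 44133))) = -52604*1/((44317 - 44133)*((-42 - 5 - 6*223) - 1936)) = -52604*1/(184*((-42 - 5 - 1338) - 1936)) = -52604*1/(184*(-1385 - 1936)) = -52604/((-3321*184)) = -52604/(-611064) = -52604*(-1/611064) = 13151/152766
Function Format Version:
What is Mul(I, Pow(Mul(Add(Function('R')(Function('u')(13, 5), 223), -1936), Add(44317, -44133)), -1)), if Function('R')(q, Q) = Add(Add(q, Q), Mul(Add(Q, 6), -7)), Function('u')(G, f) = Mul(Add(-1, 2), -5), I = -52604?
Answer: Rational(13151, 152766) ≈ 0.086086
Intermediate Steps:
Function('u')(G, f) = -5 (Function('u')(G, f) = Mul(1, -5) = -5)
Function('R')(q, Q) = Add(-42, q, Mul(-6, Q)) (Function('R')(q, Q) = Add(Add(Q, q), Mul(Add(6, Q), -7)) = Add(Add(Q, q), Add(-42, Mul(-7, Q))) = Add(-42, q, Mul(-6, Q)))
Mul(I, Pow(Mul(Add(Function('R')(Function('u')(13, 5), 223), -1936), Add(44317, -44133)), -1)) = Mul(-52604, Pow(Mul(Add(Add(-42, -5, Mul(-6, 223)), -1936), Add(44317, -44133)), -1)) = Mul(-52604, Pow(Mul(Add(Add(-42, -5, -1338), -1936), 184), -1)) = Mul(-52604, Pow(Mul(Add(-1385, -1936), 184), -1)) = Mul(-52604, Pow(Mul(-3321, 184), -1)) = Mul(-52604, Pow(-611064, -1)) = Mul(-52604, Rational(-1, 611064)) = Rational(13151, 152766)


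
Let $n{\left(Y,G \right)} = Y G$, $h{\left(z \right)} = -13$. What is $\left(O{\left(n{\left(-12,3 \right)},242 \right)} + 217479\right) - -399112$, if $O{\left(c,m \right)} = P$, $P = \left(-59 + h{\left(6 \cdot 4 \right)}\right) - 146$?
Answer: $616373$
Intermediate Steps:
$n{\left(Y,G \right)} = G Y$
$P = -218$ ($P = \left(-59 - 13\right) - 146 = -72 - 146 = -218$)
$O{\left(c,m \right)} = -218$
$\left(O{\left(n{\left(-12,3 \right)},242 \right)} + 217479\right) - -399112 = \left(-218 + 217479\right) - -399112 = 217261 + 399112 = 616373$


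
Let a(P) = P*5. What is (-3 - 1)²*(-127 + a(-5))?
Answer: -2432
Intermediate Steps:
a(P) = 5*P
(-3 - 1)²*(-127 + a(-5)) = (-3 - 1)²*(-127 + 5*(-5)) = (-4)²*(-127 - 25) = 16*(-152) = -2432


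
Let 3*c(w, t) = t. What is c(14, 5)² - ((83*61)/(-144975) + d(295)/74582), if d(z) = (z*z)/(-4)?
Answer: 402798167117/129750305400 ≈ 3.1044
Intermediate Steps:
c(w, t) = t/3
d(z) = -z²/4 (d(z) = z²*(-¼) = -z²/4)
c(14, 5)² - ((83*61)/(-144975) + d(295)/74582) = ((⅓)*5)² - ((83*61)/(-144975) - ¼*295²/74582) = (5/3)² - (5063*(-1/144975) - ¼*87025*(1/74582)) = 25/9 - (-5063/144975 - 87025/4*1/74582) = 25/9 - (-5063/144975 - 87025/298328) = 25/9 - 1*(-14126884039/43250101800) = 25/9 + 14126884039/43250101800 = 402798167117/129750305400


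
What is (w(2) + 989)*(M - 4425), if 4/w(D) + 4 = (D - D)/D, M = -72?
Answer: -4443036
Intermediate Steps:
w(D) = -1 (w(D) = 4/(-4 + (D - D)/D) = 4/(-4 + 0/D) = 4/(-4 + 0) = 4/(-4) = 4*(-1/4) = -1)
(w(2) + 989)*(M - 4425) = (-1 + 989)*(-72 - 4425) = 988*(-4497) = -4443036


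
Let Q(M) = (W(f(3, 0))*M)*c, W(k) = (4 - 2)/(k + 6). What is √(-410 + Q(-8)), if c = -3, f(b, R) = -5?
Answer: I*√362 ≈ 19.026*I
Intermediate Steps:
W(k) = 2/(6 + k)
Q(M) = -6*M (Q(M) = ((2/(6 - 5))*M)*(-3) = ((2/1)*M)*(-3) = ((2*1)*M)*(-3) = (2*M)*(-3) = -6*M)
√(-410 + Q(-8)) = √(-410 - 6*(-8)) = √(-410 + 48) = √(-362) = I*√362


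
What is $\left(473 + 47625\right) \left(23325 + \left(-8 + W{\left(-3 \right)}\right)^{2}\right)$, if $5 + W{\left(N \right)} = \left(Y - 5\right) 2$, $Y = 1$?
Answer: $1143097068$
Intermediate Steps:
$W{\left(N \right)} = -13$ ($W{\left(N \right)} = -5 + \left(1 - 5\right) 2 = -5 - 8 = -13$)
$\left(473 + 47625\right) \left(23325 + \left(-8 + W{\left(-3 \right)}\right)^{2}\right) = \left(473 + 47625\right) \left(23325 + \left(-8 - 13\right)^{2}\right) = 48098 \left(23325 + \left(-21\right)^{2}\right) = 48098 \left(23325 + 441\right) = 48098 \cdot 23766 = 1143097068$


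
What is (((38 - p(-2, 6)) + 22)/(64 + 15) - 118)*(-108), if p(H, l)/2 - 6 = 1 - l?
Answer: 1000512/79 ≈ 12665.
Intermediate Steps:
p(H, l) = 14 - 2*l (p(H, l) = 12 + 2*(1 - l) = 12 + (2 - 2*l) = 14 - 2*l)
(((38 - p(-2, 6)) + 22)/(64 + 15) - 118)*(-108) = (((38 - (14 - 2*6)) + 22)/(64 + 15) - 118)*(-108) = (((38 - (14 - 12)) + 22)/79 - 118)*(-108) = (((38 - 1*2) + 22)*(1/79) - 118)*(-108) = (((38 - 2) + 22)*(1/79) - 118)*(-108) = ((36 + 22)*(1/79) - 118)*(-108) = (58*(1/79) - 118)*(-108) = (58/79 - 118)*(-108) = -9264/79*(-108) = 1000512/79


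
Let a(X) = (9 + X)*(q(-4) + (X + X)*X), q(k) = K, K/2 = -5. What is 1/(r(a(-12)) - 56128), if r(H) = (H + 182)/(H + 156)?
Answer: -339/19027066 ≈ -1.7817e-5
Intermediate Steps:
K = -10 (K = 2*(-5) = -10)
q(k) = -10
a(X) = (-10 + 2*X²)*(9 + X) (a(X) = (9 + X)*(-10 + (X + X)*X) = (9 + X)*(-10 + (2*X)*X) = (9 + X)*(-10 + 2*X²) = (-10 + 2*X²)*(9 + X))
r(H) = (182 + H)/(156 + H)
1/(r(a(-12)) - 56128) = 1/((182 + (-90 - 10*(-12) + 2*(-12)³ + 18*(-12)²))/(156 + (-90 - 10*(-12) + 2*(-12)³ + 18*(-12)²)) - 56128) = 1/((182 + (-90 + 120 + 2*(-1728) + 18*144))/(156 + (-90 + 120 + 2*(-1728) + 18*144)) - 56128) = 1/((182 + (-90 + 120 - 3456 + 2592))/(156 + (-90 + 120 - 3456 + 2592)) - 56128) = 1/((182 - 834)/(156 - 834) - 56128) = 1/(-652/(-678) - 56128) = 1/(-1/678*(-652) - 56128) = 1/(326/339 - 56128) = 1/(-19027066/339) = -339/19027066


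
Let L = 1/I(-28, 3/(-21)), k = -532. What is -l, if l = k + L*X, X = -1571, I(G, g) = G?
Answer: 13325/28 ≈ 475.89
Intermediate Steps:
L = -1/28 (L = 1/(-28) = -1/28 ≈ -0.035714)
l = -13325/28 (l = -532 - 1/28*(-1571) = -532 + 1571/28 = -13325/28 ≈ -475.89)
-l = -1*(-13325/28) = 13325/28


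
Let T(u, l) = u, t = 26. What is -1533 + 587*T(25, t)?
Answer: 13142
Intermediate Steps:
-1533 + 587*T(25, t) = -1533 + 587*25 = -1533 + 14675 = 13142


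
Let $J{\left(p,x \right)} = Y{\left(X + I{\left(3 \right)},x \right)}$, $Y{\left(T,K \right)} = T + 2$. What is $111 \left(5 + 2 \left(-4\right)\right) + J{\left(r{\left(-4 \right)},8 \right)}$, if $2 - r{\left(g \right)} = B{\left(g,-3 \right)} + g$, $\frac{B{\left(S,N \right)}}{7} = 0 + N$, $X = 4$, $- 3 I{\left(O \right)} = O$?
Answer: $-328$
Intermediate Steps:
$I{\left(O \right)} = - \frac{O}{3}$
$B{\left(S,N \right)} = 7 N$ ($B{\left(S,N \right)} = 7 \left(0 + N\right) = 7 N$)
$r{\left(g \right)} = 23 - g$ ($r{\left(g \right)} = 2 - \left(7 \left(-3\right) + g\right) = 2 - \left(-21 + g\right) = 23 - g$)
$Y{\left(T,K \right)} = 2 + T$
$J{\left(p,x \right)} = 5$ ($J{\left(p,x \right)} = 2 + \left(4 - 1\right) = 2 + 3 = 5$)
$111 \left(5 + 2 \left(-4\right)\right) + J{\left(r{\left(-4 \right)},8 \right)} = 111 \left(5 + 2 \left(-4\right)\right) + 5 = 111 \left(5 - 8\right) + 5 = 111 \left(-3\right) + 5 = -333 + 5 = -328$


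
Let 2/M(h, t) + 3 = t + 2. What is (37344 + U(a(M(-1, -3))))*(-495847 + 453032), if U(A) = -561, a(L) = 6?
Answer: -1574864145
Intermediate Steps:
M(h, t) = 2/(-1 + t) (M(h, t) = 2/(-3 + (t + 2)) = 2/(-3 + (2 + t)) = 2/(-1 + t))
(37344 + U(a(M(-1, -3))))*(-495847 + 453032) = (37344 - 561)*(-495847 + 453032) = 36783*(-42815) = -1574864145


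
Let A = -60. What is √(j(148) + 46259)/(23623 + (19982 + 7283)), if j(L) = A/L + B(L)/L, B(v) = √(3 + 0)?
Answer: √(253312064 + 37*√3)/3765712 ≈ 0.0042265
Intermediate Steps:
B(v) = √3
j(L) = -60/L + √3/L
√(j(148) + 46259)/(23623 + (19982 + 7283)) = √((-60 + √3)/148 + 46259)/(23623 + (19982 + 7283)) = √((-60 + √3)/148 + 46259)/(23623 + 27265) = √((-15/37 + √3/148) + 46259)/50888 = √(1711568/37 + √3/148)*(1/50888) = √(1711568/37 + √3/148)/50888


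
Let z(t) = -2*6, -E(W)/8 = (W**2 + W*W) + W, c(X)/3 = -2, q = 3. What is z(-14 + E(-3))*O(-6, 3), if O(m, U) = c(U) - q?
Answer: 108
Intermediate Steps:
c(X) = -6 (c(X) = 3*(-2) = -6)
E(W) = -16*W**2 - 8*W (E(W) = -8*((W**2 + W*W) + W) = -8*((W**2 + W**2) + W) = -8*(2*W**2 + W) = -8*(W + 2*W**2) = -16*W**2 - 8*W)
z(t) = -12
O(m, U) = -9 (O(m, U) = -6 - 1*3 = -6 - 3 = -9)
z(-14 + E(-3))*O(-6, 3) = -12*(-9) = 108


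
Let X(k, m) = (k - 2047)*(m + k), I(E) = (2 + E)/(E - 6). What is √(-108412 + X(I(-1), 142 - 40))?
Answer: I*√15529478/7 ≈ 562.96*I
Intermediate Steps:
I(E) = (2 + E)/(-6 + E)
X(k, m) = (-2047 + k)*(k + m)
√(-108412 + X(I(-1), 142 - 40)) = √(-108412 + (((2 - 1)/(-6 - 1))² - 2047*(2 - 1)/(-6 - 1) - 2047*(142 - 40) + ((2 - 1)/(-6 - 1))*(142 - 40))) = √(-108412 + ((1/(-7))² - 2047/(-7) - 2047*102 + (1/(-7))*102)) = √(-108412 + ((-⅐*1)² - (-2047)/7 - 208794 - ⅐*1*102)) = √(-108412 + ((-⅐)² - 2047*(-⅐) - 208794 - ⅐*102)) = √(-108412 + (1/49 + 2047/7 - 208794 - 102/7)) = √(-108412 - 10217290/49) = √(-15529478/49) = I*√15529478/7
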